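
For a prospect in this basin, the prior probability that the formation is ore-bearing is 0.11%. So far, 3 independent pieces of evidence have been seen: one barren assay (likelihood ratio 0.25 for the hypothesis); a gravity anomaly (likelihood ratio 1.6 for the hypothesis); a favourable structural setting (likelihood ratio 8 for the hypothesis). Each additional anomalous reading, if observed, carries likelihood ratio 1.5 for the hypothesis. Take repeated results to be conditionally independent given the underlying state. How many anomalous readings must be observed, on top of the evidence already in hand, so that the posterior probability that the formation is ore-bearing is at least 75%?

17

Prior odds = 0.0011/0.9989 = 11/9989.
Combined Bayes factor of the evidence already in hand = 0.25 × 1.6 × 8 = 3.2.
Odds after that evidence = (11/9989) × 3.2 = 176/49945.
Target odds = 0.75/0.25 = 3.
Need 1.5ⁿ ≥ 3 ÷ (176/49945) = 149835/176.
1.5¹⁶ = 43046721/65536 falls short of 149835/176 but 1.5¹⁷ = 129140163/131072 reaches it, so n = 17.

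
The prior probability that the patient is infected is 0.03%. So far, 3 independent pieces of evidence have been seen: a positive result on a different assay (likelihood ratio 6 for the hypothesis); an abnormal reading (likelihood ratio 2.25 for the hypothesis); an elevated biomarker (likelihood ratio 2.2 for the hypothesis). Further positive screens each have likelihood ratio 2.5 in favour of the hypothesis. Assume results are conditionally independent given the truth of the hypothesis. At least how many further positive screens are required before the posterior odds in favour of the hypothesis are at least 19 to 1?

9

Prior odds = 0.0003/0.9997 = 3/9997.
Combined Bayes factor of the evidence already in hand = 6 × 2.25 × 2.2 = 29.7.
Odds after that evidence = (3/9997) × 29.7 = 891/99970.
Target odds = 19.
Need 2.5ⁿ ≥ 19 ÷ (891/99970) = 1899430/891.
2.5⁸ = 390625/256 falls short of 1899430/891 but 2.5⁹ = 1953125/512 reaches it, so n = 9.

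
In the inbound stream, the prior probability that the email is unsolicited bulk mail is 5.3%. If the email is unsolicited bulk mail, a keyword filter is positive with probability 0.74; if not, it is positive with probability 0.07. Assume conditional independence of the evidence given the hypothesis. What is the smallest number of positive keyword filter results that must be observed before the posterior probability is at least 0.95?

Prior odds: 0.053 ÷ 0.947 = 53/947.
Likelihood ratio of a positive = 0.74/0.07 = 74/7.
Target posterior odds = 0.95/0.05 = 19.
Need (53/947) × (74/7)ⁿ ≥ 19, i.e. (74/7)ⁿ ≥ 17993/53.
(74/7)² = 5476/49 falls short of 17993/53 but (74/7)³ = 405224/343 reaches it, so n = 3.

3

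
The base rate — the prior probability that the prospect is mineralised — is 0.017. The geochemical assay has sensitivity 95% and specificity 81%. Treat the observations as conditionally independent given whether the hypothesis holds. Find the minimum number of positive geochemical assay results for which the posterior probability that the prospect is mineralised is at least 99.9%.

Prior odds: 0.017 ÷ 0.983 = 17/983.
False-positive rate = 1 − 0.81 = 0.19; likelihood ratio of a positive = 0.95/0.19 = 5.
Target posterior odds = 0.999/0.001 = 999.
Require 5ⁿ ≥ 999 ÷ (17/983) = 982017/17.
5⁶ = 15625 falls short of 982017/17 but 5⁷ = 78125 reaches it, so n = 7.

7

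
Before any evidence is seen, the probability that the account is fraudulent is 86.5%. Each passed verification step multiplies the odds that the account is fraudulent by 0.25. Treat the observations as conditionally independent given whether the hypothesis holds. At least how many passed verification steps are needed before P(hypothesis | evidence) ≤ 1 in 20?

4

Prior odds = 0.865/0.135 = 173/27.
Likelihood ratio per passed verification step = 0.25.
Target posterior odds = 0.05/0.95 = 1/19.
Require 0.25ⁿ ≤ 1/19 ÷ (173/27) = 27/3287.
0.25³ = 0.015625 is still above 27/3287 but 0.25⁴ = 0.00390625 is at or below it, so n = 4.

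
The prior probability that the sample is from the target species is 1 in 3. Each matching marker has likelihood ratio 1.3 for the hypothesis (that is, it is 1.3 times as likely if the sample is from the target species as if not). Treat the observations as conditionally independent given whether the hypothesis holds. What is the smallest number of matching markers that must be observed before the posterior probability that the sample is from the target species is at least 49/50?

Prior odds = (1/3)/(2/3) = 0.5.
Likelihood ratio per matching marker = 1.3.
Target odds: 0.98 ÷ 0.02 = 49.
Need 0.5 × 1.3ⁿ ≥ 49, i.e. 1.3ⁿ ≥ 98.
1.3¹⁷ ≈86.5042 falls short of 98 but 1.3¹⁸ ≈112.455 reaches it, so n = 18.

18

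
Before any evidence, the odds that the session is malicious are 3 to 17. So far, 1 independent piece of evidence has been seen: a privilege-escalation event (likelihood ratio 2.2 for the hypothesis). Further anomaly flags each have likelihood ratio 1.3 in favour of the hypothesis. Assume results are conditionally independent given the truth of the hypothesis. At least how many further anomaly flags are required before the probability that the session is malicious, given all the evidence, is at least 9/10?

12

Prior odds = 3/17.
Bayes factor of the evidence already in hand = 2.2.
Odds after that evidence = (3/17) × 2.2 = 33/85.
Target odds = 0.9/0.1 = 9.
Need 1.3ⁿ ≥ 9 ÷ (33/85) = 255/11.
1.3¹¹ ≈17.9216 falls short of 255/11 but 1.3¹² ≈23.2981 reaches it, so n = 12.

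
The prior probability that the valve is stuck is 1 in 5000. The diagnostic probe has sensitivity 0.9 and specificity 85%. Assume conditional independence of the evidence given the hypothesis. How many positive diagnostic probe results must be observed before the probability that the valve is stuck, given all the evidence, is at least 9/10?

6

Prior odds = 0.0002/0.9998 = 1/4999.
False-positive rate = 1 − 0.85 = 0.15; likelihood ratio of a positive = 0.9/0.15 = 6.
Target posterior odds = 0.9/0.1 = 9.
Require 6ⁿ ≥ 9 ÷ (1/4999) = 44991.
6⁵ = 7776 falls short of 44991 but 6⁶ = 46656 reaches it, so n = 6.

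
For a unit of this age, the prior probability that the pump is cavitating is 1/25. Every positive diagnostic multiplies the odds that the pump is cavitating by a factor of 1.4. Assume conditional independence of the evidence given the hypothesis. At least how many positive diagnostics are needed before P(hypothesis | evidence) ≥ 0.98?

22

Prior odds: 0.04 ÷ 0.96 = 1/24.
Likelihood ratio per positive diagnostic = 1.4.
Target posterior odds = 0.98/0.02 = 49.
Need (1/24) × 1.4ⁿ ≥ 49, i.e. 1.4ⁿ ≥ 1176.
1.4²¹ ≈1171.36 falls short of 1176 but 1.4²² ≈1639.9 reaches it, so n = 22.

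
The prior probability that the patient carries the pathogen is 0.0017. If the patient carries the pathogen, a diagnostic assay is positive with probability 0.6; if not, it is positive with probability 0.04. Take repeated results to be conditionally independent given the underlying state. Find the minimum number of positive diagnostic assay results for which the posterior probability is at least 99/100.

Prior odds: 0.0017 ÷ 0.9983 = 17/9983.
Likelihood ratio of a positive = 0.6/0.04 = 15.
Target odds: 0.99 ÷ 0.01 = 99.
Require 15ⁿ ≥ 99 ÷ (17/9983) = 988317/17.
15⁴ = 50625 falls short of 988317/17 but 15⁵ = 759375 reaches it, so n = 5.

5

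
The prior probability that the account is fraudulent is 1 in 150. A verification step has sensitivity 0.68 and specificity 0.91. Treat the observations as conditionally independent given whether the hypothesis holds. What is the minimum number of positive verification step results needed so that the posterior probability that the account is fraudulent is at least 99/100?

Prior odds = (1/150)/(149/150) = 1/149.
False-positive rate = 1 − 0.91 = 0.09; likelihood ratio of a positive = 0.68/0.09 = 68/9.
Target odds: 0.99 ÷ 0.01 = 99.
Need (1/149) × (68/9)ⁿ ≥ 99, i.e. (68/9)ⁿ ≥ 14751.
(68/9)⁴ = 21381376/6561 falls short of 14751 but (68/9)⁵ ≈24622.5 reaches it, so n = 5.

5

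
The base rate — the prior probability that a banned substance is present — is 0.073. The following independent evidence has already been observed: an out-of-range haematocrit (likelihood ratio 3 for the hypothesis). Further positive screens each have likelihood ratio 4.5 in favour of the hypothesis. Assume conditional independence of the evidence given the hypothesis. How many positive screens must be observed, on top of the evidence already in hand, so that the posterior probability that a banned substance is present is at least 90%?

Prior odds = 0.073/0.927 = 73/927.
Bayes factor of the evidence already in hand = 3.
Odds after that evidence = (73/927) × 3 = 73/309.
Target odds = 0.9/0.1 = 9.
Need 4.5ⁿ ≥ 9 ÷ (73/309) = 2781/73.
4.5² = 20.25 falls short of 2781/73 but 4.5³ = 91.125 reaches it, so n = 3.

3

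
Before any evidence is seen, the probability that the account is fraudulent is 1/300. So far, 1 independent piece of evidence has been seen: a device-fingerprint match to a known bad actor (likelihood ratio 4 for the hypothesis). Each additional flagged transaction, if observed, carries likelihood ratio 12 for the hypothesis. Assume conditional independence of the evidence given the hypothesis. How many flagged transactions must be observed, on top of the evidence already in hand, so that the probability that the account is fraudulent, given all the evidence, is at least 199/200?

Prior odds = (1/300)/(299/300) = 1/299.
Bayes factor of the evidence already in hand = 4.
Odds after that evidence = (1/299) × 4 = 4/299.
Target odds = 0.995/0.005 = 199.
Need 12ⁿ ≥ 199 ÷ (4/299) = 14875.25.
12³ = 1728 falls short of 14875.25 but 12⁴ = 20736 reaches it, so n = 4.

4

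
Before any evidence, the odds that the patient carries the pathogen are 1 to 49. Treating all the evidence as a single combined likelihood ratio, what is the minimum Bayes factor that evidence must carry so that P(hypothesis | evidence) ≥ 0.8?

196

Prior odds = 1/49.
Target odds = 0.8/0.2 = 4.
Required Bayes factor = 4 ÷ (1/49) = 196.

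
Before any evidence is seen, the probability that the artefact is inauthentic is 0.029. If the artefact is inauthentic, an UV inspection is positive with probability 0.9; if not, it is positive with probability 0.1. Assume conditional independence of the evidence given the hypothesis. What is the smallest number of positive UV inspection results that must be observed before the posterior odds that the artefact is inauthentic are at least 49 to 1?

4

Prior odds: 0.029 ÷ 0.971 = 29/971.
Likelihood ratio of a positive = 0.9/0.1 = 9.
Target odds = 49.
Need (29/971) × 9ⁿ ≥ 49, i.e. 9ⁿ ≥ 47579/29.
9³ = 729 falls short of 47579/29 but 9⁴ = 6561 reaches it, so n = 4.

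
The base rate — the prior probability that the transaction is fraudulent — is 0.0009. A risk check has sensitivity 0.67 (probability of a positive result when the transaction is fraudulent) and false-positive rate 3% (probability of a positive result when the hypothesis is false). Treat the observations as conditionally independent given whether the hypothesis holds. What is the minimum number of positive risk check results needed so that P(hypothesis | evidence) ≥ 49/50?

4

Prior odds = 0.0009/0.9991 = 9/9991.
Likelihood ratio of a positive result = 0.67/0.03 = 67/3.
Target odds: 0.98 ÷ 0.02 = 49.
Need (9/9991) × (67/3)ⁿ ≥ 49, i.e. (67/3)ⁿ ≥ 489559/9.
(67/3)³ = 300763/27 falls short of 489559/9 but (67/3)⁴ = 20151121/81 reaches it, so n = 4.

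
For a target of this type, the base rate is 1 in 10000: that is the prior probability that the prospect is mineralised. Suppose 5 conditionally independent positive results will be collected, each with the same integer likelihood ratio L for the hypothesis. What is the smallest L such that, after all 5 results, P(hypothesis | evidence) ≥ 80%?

Prior odds = 0.0001/0.9999 = 1/9999.
Target odds = 0.8/0.2 = 4.
Need L⁵ ≥ 4 ÷ (1/9999) = 39996.
8⁵ = 32768 < 39996 ≤ 59049 = 9⁵, so L = 9.

9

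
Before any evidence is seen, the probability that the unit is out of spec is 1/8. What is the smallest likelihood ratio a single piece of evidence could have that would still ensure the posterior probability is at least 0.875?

Prior odds = 0.125/0.875 = 1/7.
Target odds = 0.875/0.125 = 7.
Required Bayes factor = 7 ÷ (1/7) = 49.

49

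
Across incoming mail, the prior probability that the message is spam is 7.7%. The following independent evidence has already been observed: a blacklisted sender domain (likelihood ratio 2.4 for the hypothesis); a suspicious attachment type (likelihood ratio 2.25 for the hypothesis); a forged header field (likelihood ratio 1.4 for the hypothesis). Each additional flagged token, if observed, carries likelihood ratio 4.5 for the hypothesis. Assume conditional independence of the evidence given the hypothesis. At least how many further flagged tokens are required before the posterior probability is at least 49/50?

Prior odds = 0.077/0.923 = 77/923.
Combined Bayes factor of the evidence already in hand = 2.4 × 2.25 × 1.4 = 7.56.
Odds after that evidence = (77/923) × 7.56 = 14553/23075.
Target odds = 0.98/0.02 = 49.
Need 4.5ⁿ ≥ 49 ÷ (14553/23075) = 23075/297.
4.5² = 20.25 falls short of 23075/297 but 4.5³ = 91.125 reaches it, so n = 3.

3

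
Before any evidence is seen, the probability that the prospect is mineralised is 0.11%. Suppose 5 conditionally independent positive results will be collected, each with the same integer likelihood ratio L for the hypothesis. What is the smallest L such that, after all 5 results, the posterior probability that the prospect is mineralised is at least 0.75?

Prior odds = 0.0011/0.9989 = 11/9989.
Target odds = 0.75/0.25 = 3.
Need L⁵ ≥ 3 ÷ (11/9989) = 29967/11.
4⁵ = 1024 < 29967/11 ≤ 3125 = 5⁵, so L = 5.

5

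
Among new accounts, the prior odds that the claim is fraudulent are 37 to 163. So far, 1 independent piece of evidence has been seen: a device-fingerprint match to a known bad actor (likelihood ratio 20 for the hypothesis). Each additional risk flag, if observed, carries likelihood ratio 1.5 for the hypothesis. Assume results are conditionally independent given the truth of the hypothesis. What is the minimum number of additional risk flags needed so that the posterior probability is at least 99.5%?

10

Prior odds = 37/163.
Bayes factor of the evidence already in hand = 20.
Odds after that evidence = (37/163) × 20 = 740/163.
Target odds = 0.995/0.005 = 199.
Need 1.5ⁿ ≥ 199 ÷ (740/163) = 32437/740.
1.5⁹ = 19683/512 falls short of 32437/740 but 1.5¹⁰ = 59049/1024 reaches it, so n = 10.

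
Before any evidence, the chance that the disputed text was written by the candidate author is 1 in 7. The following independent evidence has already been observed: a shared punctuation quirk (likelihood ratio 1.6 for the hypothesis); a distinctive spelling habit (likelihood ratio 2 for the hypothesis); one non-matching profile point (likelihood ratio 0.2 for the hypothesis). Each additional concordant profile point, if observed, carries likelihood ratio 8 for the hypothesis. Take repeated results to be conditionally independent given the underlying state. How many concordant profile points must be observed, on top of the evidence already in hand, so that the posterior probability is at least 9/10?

3

Prior odds = (1/7)/(6/7) = 1/6.
Combined Bayes factor of the evidence already in hand = 1.6 × 2 × 0.2 = 0.64.
Odds after that evidence = (1/6) × 0.64 = 8/75.
Target odds = 0.9/0.1 = 9.
Need 8ⁿ ≥ 9 ÷ (8/75) = 84.375.
8² = 64 falls short of 84.375 but 8³ = 512 reaches it, so n = 3.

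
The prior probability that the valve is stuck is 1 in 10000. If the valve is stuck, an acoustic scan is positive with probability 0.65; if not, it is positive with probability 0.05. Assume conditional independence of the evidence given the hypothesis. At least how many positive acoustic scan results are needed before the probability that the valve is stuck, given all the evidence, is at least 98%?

6

Prior odds: 0.0001 ÷ 0.9999 = 1/9999.
Likelihood ratio of a positive = 0.65/0.05 = 13.
Target odds: 0.98 ÷ 0.02 = 49.
Require 13ⁿ ≥ 49 ÷ (1/9999) = 489951.
13⁵ = 371293 falls short of 489951 but 13⁶ = 4826809 reaches it, so n = 6.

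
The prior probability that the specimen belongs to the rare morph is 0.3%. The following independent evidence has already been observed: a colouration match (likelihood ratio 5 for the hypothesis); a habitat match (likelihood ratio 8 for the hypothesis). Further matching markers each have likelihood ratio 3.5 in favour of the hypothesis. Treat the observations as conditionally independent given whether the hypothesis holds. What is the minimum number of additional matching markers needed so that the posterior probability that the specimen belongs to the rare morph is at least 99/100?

6

Prior odds = 0.003/0.997 = 3/997.
Combined Bayes factor of the evidence already in hand = 5 × 8 = 40.
Odds after that evidence = (3/997) × 40 = 120/997.
Target odds = 0.99/0.01 = 99.
Need 3.5ⁿ ≥ 99 ÷ (120/997) = 822.525.
3.5⁵ = 525.21875 falls short of 822.525 but 3.5⁶ = 1838.265625 reaches it, so n = 6.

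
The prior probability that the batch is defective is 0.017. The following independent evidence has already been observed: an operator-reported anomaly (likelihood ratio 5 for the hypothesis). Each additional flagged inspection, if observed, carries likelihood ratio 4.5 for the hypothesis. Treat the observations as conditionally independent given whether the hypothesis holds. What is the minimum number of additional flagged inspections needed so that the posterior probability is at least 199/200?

Prior odds = 0.017/0.983 = 17/983.
Bayes factor of the evidence already in hand = 5.
Odds after that evidence = (17/983) × 5 = 85/983.
Target odds = 0.995/0.005 = 199.
Need 4.5ⁿ ≥ 199 ÷ (85/983) = 195617/85.
4.5⁵ = 1845.28125 falls short of 195617/85 but 4.5⁶ = 8303.765625 reaches it, so n = 6.

6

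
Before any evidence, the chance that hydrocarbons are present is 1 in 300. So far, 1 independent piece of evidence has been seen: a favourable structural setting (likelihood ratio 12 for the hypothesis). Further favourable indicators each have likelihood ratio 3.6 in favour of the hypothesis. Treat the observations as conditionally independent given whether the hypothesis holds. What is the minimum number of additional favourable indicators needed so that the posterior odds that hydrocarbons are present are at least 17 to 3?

Prior odds = (1/300)/(299/300) = 1/299.
Bayes factor of the evidence already in hand = 12.
Odds after that evidence = (1/299) × 12 = 12/299.
Target odds = 17/3.
Need 3.6ⁿ ≥ 17/3 ÷ (12/299) = 5083/36.
3.6³ = 46.656 falls short of 5083/36 but 3.6⁴ = 167.9616 reaches it, so n = 4.

4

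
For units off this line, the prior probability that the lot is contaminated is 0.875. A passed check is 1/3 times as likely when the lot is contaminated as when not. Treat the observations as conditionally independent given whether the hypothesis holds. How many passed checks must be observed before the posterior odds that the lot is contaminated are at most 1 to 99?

6

Prior odds = 0.875/0.125 = 7.
Likelihood ratio per passed check = 1/3.
Target odds = 1/99.
Require (1/3)ⁿ ≤ 1/99 ÷ 7 = 1/693.
(1/3)⁵ = 1/243 is still above 1/693 but (1/3)⁶ = 1/729 is at or below it, so n = 6.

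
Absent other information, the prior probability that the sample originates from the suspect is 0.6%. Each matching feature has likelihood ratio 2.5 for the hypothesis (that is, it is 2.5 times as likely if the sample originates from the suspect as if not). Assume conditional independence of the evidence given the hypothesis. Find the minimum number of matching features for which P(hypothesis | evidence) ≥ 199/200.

Prior odds: 0.006 ÷ 0.994 = 3/497.
Likelihood ratio per matching feature = 2.5.
Target odds: 0.995 ÷ 0.005 = 199.
Need (3/497) × 2.5ⁿ ≥ 199, i.e. 2.5ⁿ ≥ 98903/3.
2.5¹¹ = 48828125/2048 falls short of 98903/3 but 2.5¹² = 244140625/4096 reaches it, so n = 12.

12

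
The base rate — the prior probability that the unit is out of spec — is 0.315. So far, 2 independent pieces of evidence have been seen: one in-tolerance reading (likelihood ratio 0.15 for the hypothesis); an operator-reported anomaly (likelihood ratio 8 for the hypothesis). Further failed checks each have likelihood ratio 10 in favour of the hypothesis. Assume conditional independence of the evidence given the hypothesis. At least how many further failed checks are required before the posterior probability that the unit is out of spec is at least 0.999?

4

Prior odds = 0.315/0.685 = 63/137.
Combined Bayes factor of the evidence already in hand = 0.15 × 8 = 1.2.
Odds after that evidence = (63/137) × 1.2 = 378/685.
Target odds = 0.999/0.001 = 999.
Need 10ⁿ ≥ 999 ÷ (378/685) = 25345/14.
10³ = 1000 falls short of 25345/14 but 10⁴ = 10000 reaches it, so n = 4.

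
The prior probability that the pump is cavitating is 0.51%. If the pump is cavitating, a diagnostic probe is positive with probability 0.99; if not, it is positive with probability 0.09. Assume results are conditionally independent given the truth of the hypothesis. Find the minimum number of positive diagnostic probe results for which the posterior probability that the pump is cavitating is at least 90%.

Prior odds: 0.0051 ÷ 0.9949 = 51/9949.
Likelihood ratio of a positive = 0.99/0.09 = 11.
Target odds: 0.9 ÷ 0.1 = 9.
Need (51/9949) × 11ⁿ ≥ 9, i.e. 11ⁿ ≥ 29847/17.
11³ = 1331 falls short of 29847/17 but 11⁴ = 14641 reaches it, so n = 4.

4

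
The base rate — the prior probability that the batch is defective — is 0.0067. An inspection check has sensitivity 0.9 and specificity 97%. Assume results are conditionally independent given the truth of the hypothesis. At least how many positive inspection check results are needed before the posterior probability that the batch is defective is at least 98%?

3

Prior odds = 0.0067/0.9933 = 67/9933.
False-positive rate = 1 − 0.97 = 0.03; likelihood ratio of a positive = 0.9/0.03 = 30.
Target odds: 0.98 ÷ 0.02 = 49.
Need (67/9933) × 30ⁿ ≥ 49, i.e. 30ⁿ ≥ 486717/67.
30² = 900 falls short of 486717/67 but 30³ = 27000 reaches it, so n = 3.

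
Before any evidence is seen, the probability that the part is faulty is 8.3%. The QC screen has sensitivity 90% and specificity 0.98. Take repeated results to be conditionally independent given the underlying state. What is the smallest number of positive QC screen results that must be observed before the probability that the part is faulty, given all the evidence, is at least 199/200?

3

Prior odds = 0.083/0.917 = 83/917.
False-positive rate = 1 − 0.98 = 0.02; likelihood ratio of a positive = 0.9/0.02 = 45.
Target odds: 0.995 ÷ 0.005 = 199.
Need (83/917) × 45ⁿ ≥ 199, i.e. 45ⁿ ≥ 182483/83.
45² = 2025 falls short of 182483/83 but 45³ = 91125 reaches it, so n = 3.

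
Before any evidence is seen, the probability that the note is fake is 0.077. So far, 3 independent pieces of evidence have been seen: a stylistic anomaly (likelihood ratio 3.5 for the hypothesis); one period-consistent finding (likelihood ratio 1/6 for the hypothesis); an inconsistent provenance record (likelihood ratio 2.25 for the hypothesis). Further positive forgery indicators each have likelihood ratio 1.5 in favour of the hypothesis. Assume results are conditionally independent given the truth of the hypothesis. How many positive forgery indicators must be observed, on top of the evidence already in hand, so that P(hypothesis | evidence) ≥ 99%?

17

Prior odds = 0.077/0.923 = 77/923.
Combined Bayes factor of the evidence already in hand = 3.5 × (1/6) × 2.25 = 1.3125.
Odds after that evidence = (77/923) × 1.3125 = 1617/14768.
Target odds = 0.99/0.01 = 99.
Need 1.5ⁿ ≥ 99 ÷ (1617/14768) = 44304/49.
1.5¹⁶ = 43046721/65536 falls short of 44304/49 but 1.5¹⁷ = 129140163/131072 reaches it, so n = 17.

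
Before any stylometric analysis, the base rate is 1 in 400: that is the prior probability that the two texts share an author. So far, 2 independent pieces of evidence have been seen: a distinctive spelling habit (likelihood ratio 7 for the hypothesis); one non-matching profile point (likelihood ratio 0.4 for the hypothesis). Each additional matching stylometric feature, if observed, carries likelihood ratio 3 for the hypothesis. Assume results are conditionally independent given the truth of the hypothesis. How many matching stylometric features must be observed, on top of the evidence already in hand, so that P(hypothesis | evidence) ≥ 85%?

Prior odds = 0.0025/0.9975 = 1/399.
Combined Bayes factor of the evidence already in hand = 7 × 0.4 = 2.8.
Odds after that evidence = (1/399) × 2.8 = 2/285.
Target odds = 0.85/0.15 = 17/3.
Need 3ⁿ ≥ 17/3 ÷ (2/285) = 807.5.
3⁶ = 729 falls short of 807.5 but 3⁷ = 2187 reaches it, so n = 7.

7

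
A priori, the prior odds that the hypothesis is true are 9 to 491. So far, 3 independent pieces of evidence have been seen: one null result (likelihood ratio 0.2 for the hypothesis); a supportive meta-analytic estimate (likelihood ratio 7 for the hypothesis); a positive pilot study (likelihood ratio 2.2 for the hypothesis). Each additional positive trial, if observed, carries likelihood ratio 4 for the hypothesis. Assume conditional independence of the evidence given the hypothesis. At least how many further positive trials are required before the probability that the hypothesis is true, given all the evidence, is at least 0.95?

5

Prior odds = 9/491.
Combined Bayes factor of the evidence already in hand = 0.2 × 7 × 2.2 = 3.08.
Odds after that evidence = (9/491) × 3.08 = 693/12275.
Target odds = 0.95/0.05 = 19.
Need 4ⁿ ≥ 19 ÷ (693/12275) = 233225/693.
4⁴ = 256 falls short of 233225/693 but 4⁵ = 1024 reaches it, so n = 5.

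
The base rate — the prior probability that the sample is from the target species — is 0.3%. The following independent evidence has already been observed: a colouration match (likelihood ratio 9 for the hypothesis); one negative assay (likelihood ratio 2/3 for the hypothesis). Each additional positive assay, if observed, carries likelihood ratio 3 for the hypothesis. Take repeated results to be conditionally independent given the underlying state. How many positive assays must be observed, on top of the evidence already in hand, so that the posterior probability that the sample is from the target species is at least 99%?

8

Prior odds = 0.003/0.997 = 3/997.
Combined Bayes factor of the evidence already in hand = 9 × (2/3) = 6.
Odds after that evidence = (3/997) × 6 = 18/997.
Target odds = 0.99/0.01 = 99.
Need 3ⁿ ≥ 99 ÷ (18/997) = 5483.5.
3⁷ = 2187 falls short of 5483.5 but 3⁸ = 6561 reaches it, so n = 8.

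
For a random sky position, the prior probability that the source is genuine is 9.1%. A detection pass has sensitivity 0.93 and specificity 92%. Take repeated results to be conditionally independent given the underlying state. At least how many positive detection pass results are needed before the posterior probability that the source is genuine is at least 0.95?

Prior odds = 0.091/0.909 = 91/909.
False-positive rate = 1 − 0.92 = 0.08; likelihood ratio of a positive = 0.93/0.08 = 11.625.
Target odds: 0.95 ÷ 0.05 = 19.
Need (91/909) × 11.625ⁿ ≥ 19, i.e. 11.625ⁿ ≥ 17271/91.
11.625² = 135.140625 falls short of 17271/91 but 11.625³ = 804357/512 reaches it, so n = 3.

3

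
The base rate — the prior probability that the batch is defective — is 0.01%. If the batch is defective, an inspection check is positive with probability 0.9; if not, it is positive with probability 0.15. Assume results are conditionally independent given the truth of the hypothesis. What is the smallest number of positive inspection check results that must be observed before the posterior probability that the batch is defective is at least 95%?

7

Prior odds = 0.0001/0.9999 = 1/9999.
Likelihood ratio of a positive = 0.9/0.15 = 6.
Target odds: 0.95 ÷ 0.05 = 19.
Require 6ⁿ ≥ 19 ÷ (1/9999) = 189981.
6⁶ = 46656 falls short of 189981 but 6⁷ = 279936 reaches it, so n = 7.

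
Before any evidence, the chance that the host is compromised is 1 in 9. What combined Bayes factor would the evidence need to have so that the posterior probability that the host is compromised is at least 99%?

Prior odds = (1/9)/(8/9) = 0.125.
Target odds = 0.99/0.01 = 99.
Required Bayes factor = 99 ÷ 0.125 = 792.

792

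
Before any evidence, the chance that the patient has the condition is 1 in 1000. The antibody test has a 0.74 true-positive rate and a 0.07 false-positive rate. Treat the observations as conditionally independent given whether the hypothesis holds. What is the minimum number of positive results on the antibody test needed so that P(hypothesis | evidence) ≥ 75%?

Prior odds = 0.001/0.999 = 1/999.
Likelihood ratio of a positive result = 0.74/0.07 = 74/7.
Target posterior odds = 0.75/0.25 = 3.
Need (1/999) × (74/7)ⁿ ≥ 3, i.e. (74/7)ⁿ ≥ 2997.
(74/7)³ = 405224/343 falls short of 2997 but (74/7)⁴ = 29986576/2401 reaches it, so n = 4.

4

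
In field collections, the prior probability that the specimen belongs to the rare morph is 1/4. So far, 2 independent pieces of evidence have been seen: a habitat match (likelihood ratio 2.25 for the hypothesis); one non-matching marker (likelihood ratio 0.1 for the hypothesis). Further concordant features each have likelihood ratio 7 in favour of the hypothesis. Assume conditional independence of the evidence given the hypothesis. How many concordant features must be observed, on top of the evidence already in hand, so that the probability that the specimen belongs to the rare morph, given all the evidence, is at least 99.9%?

5

Prior odds = 0.25/0.75 = 1/3.
Combined Bayes factor of the evidence already in hand = 2.25 × 0.1 = 0.225.
Odds after that evidence = (1/3) × 0.225 = 0.075.
Target odds = 0.999/0.001 = 999.
Need 7ⁿ ≥ 999 ÷ 0.075 = 13320.
7⁴ = 2401 falls short of 13320 but 7⁵ = 16807 reaches it, so n = 5.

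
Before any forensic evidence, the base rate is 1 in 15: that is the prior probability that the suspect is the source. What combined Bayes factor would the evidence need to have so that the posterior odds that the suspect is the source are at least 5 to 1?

70

Prior odds = (1/15)/(14/15) = 1/14.
Target odds = 5.
Required Bayes factor = 5 ÷ (1/14) = 70.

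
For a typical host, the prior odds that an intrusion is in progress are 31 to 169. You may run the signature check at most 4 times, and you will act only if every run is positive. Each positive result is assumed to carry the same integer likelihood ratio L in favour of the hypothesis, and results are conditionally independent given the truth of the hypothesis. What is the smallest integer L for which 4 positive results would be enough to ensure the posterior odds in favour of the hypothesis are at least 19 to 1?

Prior odds = 31/169.
Target odds = 19.
Need L⁴ ≥ 19 ÷ (31/169) = 3211/31.
3⁴ = 81 < 3211/31 ≤ 256 = 4⁴, so L = 4.

4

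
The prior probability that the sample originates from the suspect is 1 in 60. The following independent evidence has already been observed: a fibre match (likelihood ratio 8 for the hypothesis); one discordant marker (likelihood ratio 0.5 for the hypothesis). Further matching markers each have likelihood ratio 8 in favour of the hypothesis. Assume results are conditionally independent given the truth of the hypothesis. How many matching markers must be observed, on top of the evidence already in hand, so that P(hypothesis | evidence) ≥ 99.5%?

Prior odds = (1/60)/(59/60) = 1/59.
Combined Bayes factor of the evidence already in hand = 8 × 0.5 = 4.
Odds after that evidence = (1/59) × 4 = 4/59.
Target odds = 0.995/0.005 = 199.
Need 8ⁿ ≥ 199 ÷ (4/59) = 2935.25.
8³ = 512 falls short of 2935.25 but 8⁴ = 4096 reaches it, so n = 4.

4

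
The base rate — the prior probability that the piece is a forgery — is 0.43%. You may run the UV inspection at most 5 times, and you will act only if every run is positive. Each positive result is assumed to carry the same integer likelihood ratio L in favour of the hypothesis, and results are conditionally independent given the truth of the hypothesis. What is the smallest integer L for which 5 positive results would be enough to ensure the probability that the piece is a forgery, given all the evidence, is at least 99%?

8

Prior odds = 0.0043/0.9957 = 43/9957.
Target odds = 0.99/0.01 = 99.
Need L⁵ ≥ 99 ÷ (43/9957) = 985743/43.
7⁵ = 16807 < 985743/43 ≤ 32768 = 8⁵, so L = 8.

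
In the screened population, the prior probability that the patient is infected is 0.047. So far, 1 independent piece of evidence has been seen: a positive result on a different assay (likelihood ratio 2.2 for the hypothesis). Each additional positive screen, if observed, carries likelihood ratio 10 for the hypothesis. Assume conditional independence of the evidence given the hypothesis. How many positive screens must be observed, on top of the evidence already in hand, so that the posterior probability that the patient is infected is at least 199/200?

Prior odds = 0.047/0.953 = 47/953.
Bayes factor of the evidence already in hand = 2.2.
Odds after that evidence = (47/953) × 2.2 = 517/4765.
Target odds = 0.995/0.005 = 199.
Need 10ⁿ ≥ 199 ÷ (517/4765) = 948235/517.
10³ = 1000 falls short of 948235/517 but 10⁴ = 10000 reaches it, so n = 4.

4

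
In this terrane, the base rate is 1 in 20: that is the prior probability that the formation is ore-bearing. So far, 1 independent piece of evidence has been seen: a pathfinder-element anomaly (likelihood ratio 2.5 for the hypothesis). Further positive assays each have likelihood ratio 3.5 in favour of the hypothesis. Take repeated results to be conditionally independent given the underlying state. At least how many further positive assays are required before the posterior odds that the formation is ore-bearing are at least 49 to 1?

Prior odds = 0.05/0.95 = 1/19.
Bayes factor of the evidence already in hand = 2.5.
Odds after that evidence = (1/19) × 2.5 = 5/38.
Target odds = 49.
Need 3.5ⁿ ≥ 49 ÷ (5/38) = 372.4.
3.5⁴ = 150.0625 falls short of 372.4 but 3.5⁵ = 525.21875 reaches it, so n = 5.

5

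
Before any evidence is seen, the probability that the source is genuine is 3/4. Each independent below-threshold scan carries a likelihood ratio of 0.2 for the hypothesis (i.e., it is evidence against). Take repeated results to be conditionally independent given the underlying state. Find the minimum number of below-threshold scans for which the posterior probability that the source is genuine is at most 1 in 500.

5

Prior odds = 0.75/0.25 = 3.
Likelihood ratio per below-threshold scan = 0.2.
Target odds: 0.002 ÷ 0.998 = 1/499.
Need 3 × 0.2ⁿ ≤ 1/499, i.e. 0.2ⁿ ≤ 1/1497.
0.2⁴ = 0.0016 is still above 1/1497 but 0.2⁵ = 0.00032 is at or below it, so n = 5.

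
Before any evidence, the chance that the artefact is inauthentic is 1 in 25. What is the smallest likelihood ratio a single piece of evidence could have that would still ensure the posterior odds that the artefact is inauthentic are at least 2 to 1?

Prior odds = 0.04/0.96 = 1/24.
Target odds = 2.
Required Bayes factor = 2 ÷ (1/24) = 48.

48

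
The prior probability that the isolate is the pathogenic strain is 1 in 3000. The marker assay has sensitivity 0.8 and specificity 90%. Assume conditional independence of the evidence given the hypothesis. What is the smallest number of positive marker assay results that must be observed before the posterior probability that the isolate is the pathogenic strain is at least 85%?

Prior odds: (1/3000) ÷ (2999/3000) = 1/2999.
False-positive rate = 1 − 0.9 = 0.1; likelihood ratio of a positive = 0.8/0.1 = 8.
Target posterior odds = 0.85/0.15 = 17/3.
Require 8ⁿ ≥ 17/3 ÷ (1/2999) = 50983/3.
8⁴ = 4096 falls short of 50983/3 but 8⁵ = 32768 reaches it, so n = 5.

5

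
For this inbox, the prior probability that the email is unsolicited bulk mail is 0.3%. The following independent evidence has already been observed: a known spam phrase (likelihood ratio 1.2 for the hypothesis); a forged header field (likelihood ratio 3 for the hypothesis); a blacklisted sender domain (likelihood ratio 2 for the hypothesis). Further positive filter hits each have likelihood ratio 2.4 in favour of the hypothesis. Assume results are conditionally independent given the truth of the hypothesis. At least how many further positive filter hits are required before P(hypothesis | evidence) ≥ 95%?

8

Prior odds = 0.003/0.997 = 3/997.
Combined Bayes factor of the evidence already in hand = 1.2 × 3 × 2 = 7.2.
Odds after that evidence = (3/997) × 7.2 = 108/4985.
Target odds = 0.95/0.05 = 19.
Need 2.4ⁿ ≥ 19 ÷ (108/4985) = 94715/108.
2.4⁷ = 35831808/78125 falls short of 94715/108 but 2.4⁸ = 429981696/390625 reaches it, so n = 8.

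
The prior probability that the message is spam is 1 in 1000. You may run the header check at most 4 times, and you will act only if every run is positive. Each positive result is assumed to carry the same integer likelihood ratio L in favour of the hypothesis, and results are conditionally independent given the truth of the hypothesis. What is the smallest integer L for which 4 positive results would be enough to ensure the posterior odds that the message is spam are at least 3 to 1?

8

Prior odds = 0.001/0.999 = 1/999.
Target odds = 3.
Need L⁴ ≥ 3 ÷ (1/999) = 2997.
7⁴ = 2401 < 2997 ≤ 4096 = 8⁴, so L = 8.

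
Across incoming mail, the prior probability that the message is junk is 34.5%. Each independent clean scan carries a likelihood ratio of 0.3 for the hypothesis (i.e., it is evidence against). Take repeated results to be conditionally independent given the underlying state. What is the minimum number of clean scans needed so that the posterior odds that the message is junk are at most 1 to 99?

Prior odds = 0.345/0.655 = 69/131.
Likelihood ratio per clean scan = 0.3.
Target odds = 1/99.
Need (69/131) × 0.3ⁿ ≤ 1/99, i.e. 0.3ⁿ ≤ 131/6831.
0.3³ = 0.027 is still above 131/6831 but 0.3⁴ = 0.0081 is at or below it, so n = 4.

4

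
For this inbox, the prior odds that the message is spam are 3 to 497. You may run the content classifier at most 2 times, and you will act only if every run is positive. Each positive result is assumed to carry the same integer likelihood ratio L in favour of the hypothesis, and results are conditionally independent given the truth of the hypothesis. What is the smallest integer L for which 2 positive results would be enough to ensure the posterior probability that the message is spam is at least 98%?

91

Prior odds = 3/497.
Target odds = 0.98/0.02 = 49.
Need L² ≥ 49 ÷ (3/497) = 24353/3.
90² = 8100 < 24353/3 ≤ 8281 = 91², so L = 91.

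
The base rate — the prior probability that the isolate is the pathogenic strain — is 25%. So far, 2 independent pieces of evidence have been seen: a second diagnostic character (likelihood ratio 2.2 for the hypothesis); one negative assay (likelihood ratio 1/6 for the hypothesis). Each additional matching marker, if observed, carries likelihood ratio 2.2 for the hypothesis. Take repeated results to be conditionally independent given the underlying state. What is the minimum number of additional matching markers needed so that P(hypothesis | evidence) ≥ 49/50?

Prior odds = 0.25/0.75 = 1/3.
Combined Bayes factor of the evidence already in hand = 2.2 × (1/6) = 11/30.
Odds after that evidence = (1/3) × 11/30 = 11/90.
Target odds = 0.98/0.02 = 49.
Need 2.2ⁿ ≥ 49 ÷ (11/90) = 4410/11.
2.2⁷ = 19487171/78125 falls short of 4410/11 but 2.2⁸ = 214358881/390625 reaches it, so n = 8.

8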